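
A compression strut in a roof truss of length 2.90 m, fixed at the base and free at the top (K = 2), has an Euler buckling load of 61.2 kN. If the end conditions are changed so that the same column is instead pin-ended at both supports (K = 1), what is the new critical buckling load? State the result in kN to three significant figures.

P_cr ∝ 1/K², so P_cr,new = P_cr,old × (K_old/K_new)² = 61.2 × (2/1)²
= 61.2 × 4.000 = 245 kN

P_cr ≈ 245 kN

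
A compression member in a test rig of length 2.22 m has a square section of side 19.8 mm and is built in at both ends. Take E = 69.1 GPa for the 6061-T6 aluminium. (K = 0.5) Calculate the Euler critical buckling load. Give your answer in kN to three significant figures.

I = a⁴/12 = 19.8⁴/12 = 1.281×10^4 mm⁴
I = 1.281×10^4 mm⁴ = 1.281×10^-8 m⁴
Effective length L_e = K·L = 0.5 × 2.22 = 1.110 m
P_cr = π²EI / L_e² = π² × 69.1×10⁹ × 1.281×10^-8 / 1.110² = 7.089×10^3 N

P_cr ≈ 7.09 kN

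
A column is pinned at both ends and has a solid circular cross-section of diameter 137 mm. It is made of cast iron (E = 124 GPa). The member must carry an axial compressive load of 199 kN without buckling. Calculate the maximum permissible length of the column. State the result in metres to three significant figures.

L_max ≈ 10.3 m

I = πd⁴/64 = π×137⁴/64 = 1.729×10^7 mm⁴
I = 1.729×10^-5 m⁴
At the buckling limit P_cr = P = 1.990×10^5 N
From P_cr = π²EI/(K·L)²:  L = (1/K)·√(π²EI/P_cr) = (1/1)·√(π²×1.24×10^11×1.729×10^-5/1.990×10^5)
L = 10.3 m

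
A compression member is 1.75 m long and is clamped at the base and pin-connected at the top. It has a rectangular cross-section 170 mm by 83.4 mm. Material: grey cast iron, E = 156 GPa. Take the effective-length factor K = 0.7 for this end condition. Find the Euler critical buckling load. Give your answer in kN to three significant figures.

P_cr ≈ 8430 kN

Buckling occurs about the weak axis: I_min = h·b³/12 with b = 83.4 mm (the shorter side).
I_min = 170×83.4³/12 = 8.218×10^6 mm⁴
I = 8.218×10^6 mm⁴ = 8.218×10^-6 m⁴
Effective length L_e = K·L = 0.7 × 1.75 = 1.225 m
P_cr = π²EI / L_e² = π² × 156×10⁹ × 8.218×10^-6 / 1.225² = 8.432×10^6 N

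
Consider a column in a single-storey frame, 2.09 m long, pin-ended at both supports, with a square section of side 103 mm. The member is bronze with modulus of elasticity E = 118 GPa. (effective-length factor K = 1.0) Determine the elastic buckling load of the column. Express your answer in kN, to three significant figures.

I = a⁴/12 = 103⁴/12 = 9.379×10^6 mm⁴
I = 9.379×10^6 mm⁴ = 9.379×10^-6 m⁴
Effective length L_e = K·L = 1 × 2.09 = 2.090 m
P_cr = π²EI / L_e² = π² × 118×10⁹ × 9.379×10^-6 / 2.090² = 2.501×10^6 N

P_cr ≈ 2500 kN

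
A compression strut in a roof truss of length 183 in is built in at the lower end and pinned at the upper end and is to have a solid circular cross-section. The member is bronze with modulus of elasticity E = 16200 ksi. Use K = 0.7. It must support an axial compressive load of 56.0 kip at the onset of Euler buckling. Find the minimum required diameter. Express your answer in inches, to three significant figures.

L_e = K·L = 0.7 × 183 = 128.1 in
Required I = P_cr·L_e²/(π²E) = 5.600×10^4 × 128.1² / (π² × 1.62×10^7) = 5.747 in⁴
Solid circle: I = πd⁴/64  ⇒  d = (64I/π)^(1/4) = (64×5.747/π)^(1/4) = 3.29 in

d ≈ 3.29 in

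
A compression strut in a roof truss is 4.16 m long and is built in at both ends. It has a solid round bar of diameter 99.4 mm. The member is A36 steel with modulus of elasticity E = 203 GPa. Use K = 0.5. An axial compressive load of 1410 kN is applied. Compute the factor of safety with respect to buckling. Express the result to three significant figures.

n ≈ 1.57

I = πd⁴/64 = π×99.4⁴/64 = 4.792×10^6 mm⁴
I = 4.792×10^6 mm⁴ = 4.792×10^-6 m⁴
Effective length L_e = K·L = 0.5 × 4.16 = 2.080 m
P_cr = π²EI / L_e² = π² × 203×10⁹ × 4.792×10^-6 / 2.080² = 2.219×10^6 N
Factor of safety n = P_cr / P = 2219.1 / 1410 = 1.57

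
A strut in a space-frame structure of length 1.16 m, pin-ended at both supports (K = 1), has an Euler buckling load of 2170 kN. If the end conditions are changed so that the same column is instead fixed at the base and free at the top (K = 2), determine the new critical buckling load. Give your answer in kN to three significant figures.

P_cr ≈ 542 kN

P_cr ∝ 1/K², so P_cr,new = P_cr,old × (K_old/K_new)² = 2170 × (1/2)²
= 2170 × 0.2500 = 542 kN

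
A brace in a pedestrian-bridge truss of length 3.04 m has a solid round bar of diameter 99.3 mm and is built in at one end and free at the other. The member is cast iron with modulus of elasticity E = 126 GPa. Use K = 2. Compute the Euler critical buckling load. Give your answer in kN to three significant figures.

P_cr ≈ 161 kN

I = πd⁴/64 = π×99.3⁴/64 = 4.773×10^6 mm⁴
I = 4.773×10^6 mm⁴ = 4.773×10^-6 m⁴
Effective length L_e = K·L = 2 × 3.04 = 6.080 m
P_cr = π²EI / L_e² = π² × 126×10⁹ × 4.773×10^-6 / 6.080² = 1.606×10^5 N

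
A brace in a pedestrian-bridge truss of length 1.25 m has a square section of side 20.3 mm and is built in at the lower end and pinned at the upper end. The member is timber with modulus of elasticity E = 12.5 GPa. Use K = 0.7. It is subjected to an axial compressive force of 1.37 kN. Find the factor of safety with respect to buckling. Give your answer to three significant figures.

I = a⁴/12 = 20.3⁴/12 = 1.415×10^4 mm⁴
I = 1.415×10^4 mm⁴ = 1.415×10^-8 m⁴
Effective length L_e = K·L = 0.7 × 1.25 = 0.8750 m
P_cr = π²EI / L_e² = π² × 12.5×10⁹ × 1.415×10^-8 / 0.8750² = 2.280×10^3 N
Factor of safety n = P_cr / P = 2.2803 / 1.37 = 1.66

n ≈ 1.66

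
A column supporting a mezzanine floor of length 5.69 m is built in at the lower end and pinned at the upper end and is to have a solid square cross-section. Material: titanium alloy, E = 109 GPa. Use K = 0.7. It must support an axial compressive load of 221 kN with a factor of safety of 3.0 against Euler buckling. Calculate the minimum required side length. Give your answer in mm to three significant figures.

a ≈ 104 mm

Required P_cr = n·P = 3.0 × 221 = 663.0 kN
L_e = K·L = 0.7 × 5.69 = 3.983 m
Required I = P_cr·L_e²/(π²E) = 6.630×10^5 × 3.983² / (π² × 1.09×10^11) = 9.777×10^-6 m⁴
I_req = 9.777×10^6 mm⁴
Solid square: I = a⁴/12  ⇒  a = (12I)^(1/4) = (12×9.777×10^6)^(1/4) = 104 mm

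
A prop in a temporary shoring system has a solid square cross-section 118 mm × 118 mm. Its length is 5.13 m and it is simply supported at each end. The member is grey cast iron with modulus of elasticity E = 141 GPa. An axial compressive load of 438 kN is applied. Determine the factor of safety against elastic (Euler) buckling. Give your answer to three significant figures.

n ≈ 1.95

I = a⁴/12 = 118⁴/12 = 1.616×10^7 mm⁴
I = 1.616×10^7 mm⁴ = 1.616×10^-5 m⁴
Effective length L_e = K·L = 1 × 5.13 = 5.130 m
P_cr = π²EI / L_e² = π² × 141×10⁹ × 1.616×10^-5 / 5.130² = 8.543×10^5 N
Factor of safety n = P_cr / P = 854.34 / 438 = 1.95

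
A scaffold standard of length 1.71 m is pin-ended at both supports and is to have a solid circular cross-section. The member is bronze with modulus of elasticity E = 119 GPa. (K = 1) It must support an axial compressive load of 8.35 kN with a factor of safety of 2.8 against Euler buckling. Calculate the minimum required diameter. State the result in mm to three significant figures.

Required P_cr = n·P = 2.8 × 8.35 = 23.38 kN
L_e = K·L = 1 × 1.71 = 1.710 m
Required I = P_cr·L_e²/(π²E) = 2.338×10^4 × 1.710² / (π² × 1.19×10^11) = 5.821×10^-8 m⁴
I_req = 5.821×10^4 mm⁴
Solid circle: I = πd⁴/64  ⇒  d = (64I/π)^(1/4) = (64×5.821×10^4/π)^(1/4) = 33.0 mm

d ≈ 33.0 mm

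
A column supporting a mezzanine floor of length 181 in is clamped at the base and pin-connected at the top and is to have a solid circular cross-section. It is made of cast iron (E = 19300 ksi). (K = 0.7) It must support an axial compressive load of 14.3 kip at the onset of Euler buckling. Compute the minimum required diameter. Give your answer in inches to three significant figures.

L_e = K·L = 0.7 × 181 = 126.7 in
Required I = P_cr·L_e²/(π²E) = 1.430×10^4 × 126.7² / (π² × 1.93×10^7) = 1.205 in⁴
Solid circle: I = πd⁴/64  ⇒  d = (64I/π)^(1/4) = (64×1.205/π)^(1/4) = 2.23 in

d ≈ 2.23 in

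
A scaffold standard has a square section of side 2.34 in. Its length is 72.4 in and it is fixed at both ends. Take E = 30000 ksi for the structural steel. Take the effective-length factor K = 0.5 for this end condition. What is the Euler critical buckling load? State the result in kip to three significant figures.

P_cr ≈ 565 kip

I = a⁴/12 = 2.34⁴/12 = 2.499 in⁴
Effective length L_e = K·L = 0.5 × 72.4 = 36.20 in
P_cr = π²EI / L_e² = π² × 30000×10³ × 2.499 / 36.20² = 5.645×10^5 lb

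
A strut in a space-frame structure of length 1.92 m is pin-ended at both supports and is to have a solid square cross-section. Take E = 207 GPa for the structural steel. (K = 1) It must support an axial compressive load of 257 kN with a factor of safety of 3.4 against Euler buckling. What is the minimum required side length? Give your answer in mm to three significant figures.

a ≈ 66.0 mm

Required P_cr = n·P = 3.4 × 257 = 873.8 kN
L_e = K·L = 1 × 1.92 = 1.920 m
Required I = P_cr·L_e²/(π²E) = 8.738×10^5 × 1.920² / (π² × 2.07×10^11) = 1.577×10^-6 m⁴
I_req = 1.577×10^6 mm⁴
Solid square: I = a⁴/12  ⇒  a = (12I)^(1/4) = (12×1.577×10^6)^(1/4) = 66.0 mm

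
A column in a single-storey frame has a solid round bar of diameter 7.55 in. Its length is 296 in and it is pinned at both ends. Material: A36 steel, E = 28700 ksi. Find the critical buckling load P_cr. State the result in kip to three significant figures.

I = πd⁴/64 = π×7.55⁴/64 = 159.5 in⁴
Effective length L_e = K·L = 1 × 296 = 296.0 in
P_cr = π²EI / L_e² = π² × 28700×10³ × 159.5 / 296.0² = 5.157×10^5 lb

P_cr ≈ 516 kip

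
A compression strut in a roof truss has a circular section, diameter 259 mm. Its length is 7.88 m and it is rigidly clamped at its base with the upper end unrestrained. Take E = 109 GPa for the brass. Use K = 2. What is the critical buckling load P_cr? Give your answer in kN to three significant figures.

I = πd⁴/64 = π×259⁴/64 = 2.209×10^8 mm⁴
I = 2.209×10^8 mm⁴ = 2.209×10^-4 m⁴
Effective length L_e = K·L = 2 × 7.88 = 15.76 m
P_cr = π²EI / L_e² = π² × 109×10⁹ × 2.209×10^-4 / 15.76² = 9.567×10^5 N

P_cr ≈ 957 kN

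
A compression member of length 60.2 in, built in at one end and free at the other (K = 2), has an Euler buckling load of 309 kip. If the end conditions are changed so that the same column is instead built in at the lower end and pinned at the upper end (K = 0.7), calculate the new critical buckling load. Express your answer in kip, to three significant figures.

P_cr ∝ 1/K², so P_cr,new = P_cr,old × (K_old/K_new)² = 309 × (2/0.7)²
= 309 × 8.163 = 2520 kip

P_cr ≈ 2520 kip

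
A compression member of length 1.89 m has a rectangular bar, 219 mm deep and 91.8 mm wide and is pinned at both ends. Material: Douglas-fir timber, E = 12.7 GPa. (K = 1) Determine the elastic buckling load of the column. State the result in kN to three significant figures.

Buckling occurs about the weak axis: I_min = h·b³/12 with b = 91.8 mm (the shorter side).
I_min = 219×91.8³/12 = 1.412×10^7 mm⁴
I = 1.412×10^7 mm⁴ = 1.412×10^-5 m⁴
Effective length L_e = K·L = 1 × 1.89 = 1.890 m
P_cr = π²EI / L_e² = π² × 12.7×10⁹ × 1.412×10^-5 / 1.890² = 4.954×10^5 N

P_cr ≈ 495 kN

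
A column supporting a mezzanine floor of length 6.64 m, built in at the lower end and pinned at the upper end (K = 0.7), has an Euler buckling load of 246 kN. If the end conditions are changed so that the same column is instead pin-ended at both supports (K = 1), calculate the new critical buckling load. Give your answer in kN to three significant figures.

P_cr ≈ 121 kN

P_cr ∝ 1/K², so P_cr,new = P_cr,old × (K_old/K_new)² = 246 × (0.7/1)²
= 246 × 0.4900 = 121 kN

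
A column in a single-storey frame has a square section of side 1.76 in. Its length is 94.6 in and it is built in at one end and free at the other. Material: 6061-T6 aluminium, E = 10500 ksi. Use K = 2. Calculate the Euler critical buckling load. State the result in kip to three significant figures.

P_cr ≈ 2.31 kip

I = a⁴/12 = 1.76⁴/12 = 0.7996 in⁴
Effective length L_e = K·L = 2 × 94.6 = 189.2 in
P_cr = π²EI / L_e² = π² × 10500×10³ × 0.7996 / 189.2² = 2.315×10^3 lb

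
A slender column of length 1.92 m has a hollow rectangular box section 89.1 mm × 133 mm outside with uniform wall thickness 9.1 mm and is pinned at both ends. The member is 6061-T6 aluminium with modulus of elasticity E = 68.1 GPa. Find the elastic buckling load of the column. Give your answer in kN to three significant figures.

P_cr ≈ 808 kN

Inner dimensions: h_i = 133 − 2×9.1 = 114.8 mm, b_i = 89.1 − 2×9.1 = 70.90 mm
Weak-axis I_min = (h_o·b_o³ − h_i·b_i³)/12 with b_o = 89.1, b_i = 70.90 mm (shorter outer/inner sides).
I_min = (133×89.1³ − 114.8×70.90³)/12 = 4.430×10^6 mm⁴
I = 4.430×10^6 mm⁴ = 4.430×10^-6 m⁴
Effective length L_e = K·L = 1 × 1.92 = 1.920 m
P_cr = π²EI / L_e² = π² × 68.1×10⁹ × 4.430×10^-6 / 1.920² = 8.077×10^5 N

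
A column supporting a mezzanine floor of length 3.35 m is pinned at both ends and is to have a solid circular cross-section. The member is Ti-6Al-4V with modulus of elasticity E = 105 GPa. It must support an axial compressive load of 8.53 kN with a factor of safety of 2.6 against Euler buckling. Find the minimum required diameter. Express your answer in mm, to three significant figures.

d ≈ 47.0 mm

Required P_cr = n·P = 2.6 × 8.53 = 22.18 kN
L_e = K·L = 1 × 3.35 = 3.350 m
Required I = P_cr·L_e²/(π²E) = 2.218×10^4 × 3.350² / (π² × 1.05×10^11) = 2.402×10^-7 m⁴
I_req = 2.402×10^5 mm⁴
Solid circle: I = πd⁴/64  ⇒  d = (64I/π)^(1/4) = (64×2.402×10^5/π)^(1/4) = 47.0 mm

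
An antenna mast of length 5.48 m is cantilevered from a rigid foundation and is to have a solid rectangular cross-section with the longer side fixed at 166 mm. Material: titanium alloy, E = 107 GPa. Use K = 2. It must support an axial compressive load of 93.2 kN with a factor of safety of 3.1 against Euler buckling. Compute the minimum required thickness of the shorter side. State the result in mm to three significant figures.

Required P_cr = n·P = 3.1 × 93.2 = 288.9 kN
L_e = K·L = 2 × 5.48 = 10.96 m
Required I = P_cr·L_e²/(π²E) = 2.889×10^5 × 10.96² / (π² × 1.07×10^11) = 3.286×10^-5 m⁴
I_req = 3.286×10^7 mm⁴
Rectangle, weak axis: I_min = h·b³/12 with h = 166 mm fixed  ⇒  b = (12I/h)^(1/3) = 133 mm

b ≈ 133 mm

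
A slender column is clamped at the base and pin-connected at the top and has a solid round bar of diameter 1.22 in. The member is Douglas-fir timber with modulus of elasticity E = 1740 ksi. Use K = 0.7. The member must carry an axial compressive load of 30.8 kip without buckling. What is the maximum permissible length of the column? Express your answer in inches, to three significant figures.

L_max ≈ 11.1 in

I = πd⁴/64 = π×1.22⁴/64 = 0.1087 in⁴
At the buckling limit P_cr = P = 3.080×10^4 lb
From P_cr = π²EI/(K·L)²:  L = (1/K)·√(π²EI/P_cr) = (1/0.7)·√(π²×1.74×10^6×0.1087/3.080×10^4)
L = 11.1 in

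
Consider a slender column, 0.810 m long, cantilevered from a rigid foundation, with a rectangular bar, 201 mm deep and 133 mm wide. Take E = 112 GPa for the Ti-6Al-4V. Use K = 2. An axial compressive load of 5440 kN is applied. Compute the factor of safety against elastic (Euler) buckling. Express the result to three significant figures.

n ≈ 3.05

Buckling occurs about the weak axis: I_min = h·b³/12 with b = 133 mm (the shorter side).
I_min = 201×133³/12 = 3.941×10^7 mm⁴
I = 3.941×10^7 mm⁴ = 3.941×10^-5 m⁴
Effective length L_e = K·L = 2 × 0.810 = 1.620 m
P_cr = π²EI / L_e² = π² × 112×10⁹ × 3.941×10^-5 / 1.620² = 1.660×10^7 N
Factor of safety n = P_cr / P = 16598 / 5440 = 3.05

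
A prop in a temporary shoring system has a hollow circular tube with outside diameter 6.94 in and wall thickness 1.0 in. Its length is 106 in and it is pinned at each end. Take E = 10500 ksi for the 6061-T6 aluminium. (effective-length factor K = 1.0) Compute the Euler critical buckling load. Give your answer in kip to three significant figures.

Inner diameter d_i = 6.94 − 2×1.0 = 4.940 in
I = π(d_o⁴ − d_i⁴)/64 = π(6.94⁴ − 4.940⁴)/64 = 84.64 in⁴
Effective length L_e = K·L = 1 × 106 = 106.0 in
P_cr = π²EI / L_e² = π² × 10500×10³ × 84.64 / 106.0² = 7.806×10^5 lb

P_cr ≈ 781 kip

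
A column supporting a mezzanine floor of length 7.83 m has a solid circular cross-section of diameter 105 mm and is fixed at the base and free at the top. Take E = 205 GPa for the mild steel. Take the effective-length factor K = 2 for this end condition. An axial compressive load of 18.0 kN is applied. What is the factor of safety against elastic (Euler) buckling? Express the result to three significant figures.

n ≈ 2.73

I = πd⁴/64 = π×105⁴/64 = 5.967×10^6 mm⁴
I = 5.967×10^6 mm⁴ = 5.967×10^-6 m⁴
Effective length L_e = K·L = 2 × 7.83 = 15.66 m
P_cr = π²EI / L_e² = π² × 205×10⁹ × 5.967×10^-6 / 15.66² = 4.923×10^4 N
Factor of safety n = P_cr / P = 49.226 / 18.0 = 2.73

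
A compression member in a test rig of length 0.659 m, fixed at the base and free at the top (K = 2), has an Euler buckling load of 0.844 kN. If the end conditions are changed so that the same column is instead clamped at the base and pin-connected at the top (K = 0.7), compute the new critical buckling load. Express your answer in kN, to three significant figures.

P_cr ∝ 1/K², so P_cr,new = P_cr,old × (K_old/K_new)² = 0.844 × (2/0.7)²
= 0.844 × 8.163 = 6.89 kN

P_cr ≈ 6.89 kN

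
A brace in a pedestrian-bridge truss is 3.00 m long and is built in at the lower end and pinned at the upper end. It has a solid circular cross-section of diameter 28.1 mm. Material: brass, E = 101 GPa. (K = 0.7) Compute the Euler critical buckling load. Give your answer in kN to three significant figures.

I = πd⁴/64 = π×28.1⁴/64 = 3.061×10^4 mm⁴
I = 3.061×10^4 mm⁴ = 3.061×10^-8 m⁴
Effective length L_e = K·L = 0.7 × 3.00 = 2.100 m
P_cr = π²EI / L_e² = π² × 101×10⁹ × 3.061×10^-8 / 2.100² = 6.918×10^3 N

P_cr ≈ 6.92 kN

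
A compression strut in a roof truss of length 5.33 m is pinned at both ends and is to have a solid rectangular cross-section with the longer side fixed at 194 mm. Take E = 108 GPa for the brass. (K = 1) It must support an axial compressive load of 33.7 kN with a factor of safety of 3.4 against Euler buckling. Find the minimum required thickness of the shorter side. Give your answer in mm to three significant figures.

Required P_cr = n·P = 3.4 × 33.7 = 114.6 kN
L_e = K·L = 1 × 5.33 = 5.330 m
Required I = P_cr·L_e²/(π²E) = 1.146×10^5 × 5.330² / (π² × 1.08×10^11) = 3.054×10^-6 m⁴
I_req = 3.054×10^6 mm⁴
Rectangle, weak axis: I_min = h·b³/12 with h = 194 mm fixed  ⇒  b = (12I/h)^(1/3) = 57.4 mm

b ≈ 57.4 mm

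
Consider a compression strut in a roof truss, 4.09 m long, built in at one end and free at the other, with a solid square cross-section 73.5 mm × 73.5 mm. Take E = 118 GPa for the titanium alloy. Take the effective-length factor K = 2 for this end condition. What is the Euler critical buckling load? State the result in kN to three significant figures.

I = a⁴/12 = 73.5⁴/12 = 2.432×10^6 mm⁴
I = 2.432×10^6 mm⁴ = 2.432×10^-6 m⁴
Effective length L_e = K·L = 2 × 4.09 = 8.180 m
P_cr = π²EI / L_e² = π² × 118×10⁹ × 2.432×10^-6 / 8.180² = 4.233×10^4 N

P_cr ≈ 42.3 kN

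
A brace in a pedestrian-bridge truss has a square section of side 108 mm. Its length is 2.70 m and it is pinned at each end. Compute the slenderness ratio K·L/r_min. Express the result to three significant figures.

I = a⁴/12 = 108⁴/12 = 1.134×10^7 mm⁴
A = 1.166×10^4 mm²;  r_min = √(I/A) = √(1.134×10^7/1.166×10^4) = 31.18 mm
L_e = K·L = 1 × 2.70 m = 2.700 m = 2700.0 mm
λ = L_e / r_min = 2700.0 / 31.18 = 86.6

λ ≈ 86.6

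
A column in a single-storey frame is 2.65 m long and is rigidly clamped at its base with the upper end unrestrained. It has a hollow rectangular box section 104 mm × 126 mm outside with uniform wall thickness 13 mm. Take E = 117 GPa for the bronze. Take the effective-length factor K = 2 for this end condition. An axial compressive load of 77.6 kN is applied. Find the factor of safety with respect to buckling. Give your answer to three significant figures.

Inner dimensions: h_i = 126 − 2×13 = 100.0 mm, b_i = 104 − 2×13 = 78.00 mm
Weak-axis I_min = (h_o·b_o³ − h_i·b_i³)/12 with b_o = 104, b_i = 78.00 mm (shorter outer/inner sides).
I_min = (126×104³ − 100.0×78.00³)/12 = 7.856×10^6 mm⁴
I = 7.856×10^6 mm⁴ = 7.856×10^-6 m⁴
Effective length L_e = K·L = 2 × 2.65 = 5.300 m
P_cr = π²EI / L_e² = π² × 117×10⁹ × 7.856×10^-6 / 5.300² = 3.230×10^5 N
Factor of safety n = P_cr / P = 322.97 / 77.6 = 4.16

n ≈ 4.16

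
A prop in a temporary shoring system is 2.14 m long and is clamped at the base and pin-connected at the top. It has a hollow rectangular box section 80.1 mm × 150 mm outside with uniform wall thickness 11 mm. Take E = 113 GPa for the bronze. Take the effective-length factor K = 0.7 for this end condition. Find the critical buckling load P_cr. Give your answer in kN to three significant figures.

Inner dimensions: h_i = 150 − 2×11 = 128.0 mm, b_i = 80.1 − 2×11 = 58.10 mm
Weak-axis I_min = (h_o·b_o³ − h_i·b_i³)/12 with b_o = 80.1, b_i = 58.10 mm (shorter outer/inner sides).
I_min = (150×80.1³ − 128.0×58.10³)/12 = 4.332×10^6 mm⁴
I = 4.332×10^6 mm⁴ = 4.332×10^-6 m⁴
Effective length L_e = K·L = 0.7 × 2.14 = 1.498 m
P_cr = π²EI / L_e² = π² × 113×10⁹ × 4.332×10^-6 / 1.498² = 2.153×10^6 N

P_cr ≈ 2150 kN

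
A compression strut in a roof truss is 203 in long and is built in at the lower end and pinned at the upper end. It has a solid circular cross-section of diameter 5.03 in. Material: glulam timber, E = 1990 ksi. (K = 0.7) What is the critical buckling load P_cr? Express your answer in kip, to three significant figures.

I = πd⁴/64 = π×5.03⁴/64 = 31.42 in⁴
Effective length L_e = K·L = 0.7 × 203 = 142.1 in
P_cr = π²EI / L_e² = π² × 1990×10³ × 31.42 / 142.1² = 3.056×10^4 lb

P_cr ≈ 30.6 kip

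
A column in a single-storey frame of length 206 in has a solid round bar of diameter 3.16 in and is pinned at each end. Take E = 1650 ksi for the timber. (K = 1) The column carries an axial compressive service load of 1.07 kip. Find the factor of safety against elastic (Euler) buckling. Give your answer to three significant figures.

n ≈ 1.76

I = πd⁴/64 = π×3.16⁴/64 = 4.895 in⁴
Effective length L_e = K·L = 1 × 206 = 206.0 in
P_cr = π²EI / L_e² = π² × 1650×10³ × 4.895 / 206.0² = 1.878×10^3 lb
Factor of safety n = P_cr / P = 1.8783 / 1.07 = 1.76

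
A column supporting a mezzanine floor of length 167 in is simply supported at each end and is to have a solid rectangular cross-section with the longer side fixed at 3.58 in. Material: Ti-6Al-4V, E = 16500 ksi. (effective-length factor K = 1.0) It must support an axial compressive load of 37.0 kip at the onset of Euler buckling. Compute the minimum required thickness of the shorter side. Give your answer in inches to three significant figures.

L_e = K·L = 1 × 167 = 167.0 in
Required I = P_cr·L_e²/(π²E) = 3.700×10^4 × 167.0² / (π² × 1.65×10^7) = 6.337 in⁴
Rectangle, weak axis: I_min = h·b³/12 with h = 3.58 in fixed  ⇒  b = (12I/h)^(1/3) = 2.77 in

b ≈ 2.77 in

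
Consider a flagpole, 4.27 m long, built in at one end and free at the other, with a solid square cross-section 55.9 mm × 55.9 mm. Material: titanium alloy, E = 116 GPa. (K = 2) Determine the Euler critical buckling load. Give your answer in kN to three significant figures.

P_cr ≈ 12.8 kN

I = a⁴/12 = 55.9⁴/12 = 8.137×10^5 mm⁴
I = 8.137×10^5 mm⁴ = 8.137×10^-7 m⁴
Effective length L_e = K·L = 2 × 4.27 = 8.540 m
P_cr = π²EI / L_e² = π² × 116×10⁹ × 8.137×10^-7 / 8.540² = 1.277×10^4 N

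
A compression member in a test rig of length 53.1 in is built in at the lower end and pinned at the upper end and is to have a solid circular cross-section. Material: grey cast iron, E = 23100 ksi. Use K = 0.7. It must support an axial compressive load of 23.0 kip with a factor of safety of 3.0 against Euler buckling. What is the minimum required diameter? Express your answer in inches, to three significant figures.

Required P_cr = n·P = 3.0 × 23.0 = 69.00 kip
L_e = K·L = 0.7 × 53.1 = 37.17 in
Required I = P_cr·L_e²/(π²E) = 6.900×10^4 × 37.17² / (π² × 2.31×10^7) = 0.4181 in⁴
Solid circle: I = πd⁴/64  ⇒  d = (64I/π)^(1/4) = (64×0.4181/π)^(1/4) = 1.71 in

d ≈ 1.71 in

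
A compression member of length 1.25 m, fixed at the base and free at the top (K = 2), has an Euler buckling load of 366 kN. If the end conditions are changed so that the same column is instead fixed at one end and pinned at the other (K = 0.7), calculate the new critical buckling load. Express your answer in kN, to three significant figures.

P_cr ∝ 1/K², so P_cr,new = P_cr,old × (K_old/K_new)² = 366 × (2/0.7)²
= 366 × 8.163 = 2990 kN

P_cr ≈ 2990 kN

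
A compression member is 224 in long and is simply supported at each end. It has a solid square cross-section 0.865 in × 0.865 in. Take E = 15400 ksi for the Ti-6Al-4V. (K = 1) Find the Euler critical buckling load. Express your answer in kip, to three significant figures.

I = a⁴/12 = 0.865⁴/12 = 4.665×10^-2 in⁴
Effective length L_e = K·L = 1 × 224 = 224.0 in
P_cr = π²EI / L_e² = π² × 15400×10³ × 4.665×10^-2 / 224.0² = 141.3 lb

P_cr ≈ 0.141 kip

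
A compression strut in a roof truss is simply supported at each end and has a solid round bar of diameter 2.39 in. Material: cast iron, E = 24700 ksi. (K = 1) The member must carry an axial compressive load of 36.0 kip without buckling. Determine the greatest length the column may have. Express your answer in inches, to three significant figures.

I = πd⁴/64 = π×2.39⁴/64 = 1.602 in⁴
At the buckling limit P_cr = P = 3.600×10^4 lb
From P_cr = π²EI/(K·L)²:  L = (1/K)·√(π²EI/P_cr) = (1/1)·√(π²×2.47×10^7×1.602/3.600×10^4)
L = 104 in

L_max ≈ 104 in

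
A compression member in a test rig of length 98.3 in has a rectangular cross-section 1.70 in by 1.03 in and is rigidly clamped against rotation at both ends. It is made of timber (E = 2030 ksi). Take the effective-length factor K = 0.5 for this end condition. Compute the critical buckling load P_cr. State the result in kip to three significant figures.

Buckling occurs about the weak axis: I_min = h·b³/12 with b = 1.03 in (the shorter side).
I_min = 1.70×1.03³/12 = 0.1548 in⁴
Effective length L_e = K·L = 0.5 × 98.3 = 49.15 in
P_cr = π²EI / L_e² = π² × 2030×10³ × 0.1548 / 49.15² = 1.284×10^3 lb

P_cr ≈ 1.28 kip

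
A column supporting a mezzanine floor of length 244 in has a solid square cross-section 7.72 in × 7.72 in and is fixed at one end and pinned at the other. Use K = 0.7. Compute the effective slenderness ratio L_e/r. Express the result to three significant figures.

I = a⁴/12 = 7.72⁴/12 = 296.0 in⁴
A = 59.60 in²;  r_min = √(I/A) = √(296.0/59.60) = 2.229 in
L_e = K·L = 0.7 × 244 = 170.8 in
λ = L_e / r_min = 170.80 / 2.229 = 76.6

λ ≈ 76.6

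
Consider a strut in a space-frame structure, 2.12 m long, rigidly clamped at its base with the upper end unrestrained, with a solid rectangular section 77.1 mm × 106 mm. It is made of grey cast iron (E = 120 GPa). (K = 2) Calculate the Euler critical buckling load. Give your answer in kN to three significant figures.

Buckling occurs about the weak axis: I_min = h·b³/12 with b = 77.1 mm (the shorter side).
I_min = 106×77.1³/12 = 4.048×10^6 mm⁴
I = 4.048×10^6 mm⁴ = 4.048×10^-6 m⁴
Effective length L_e = K·L = 2 × 2.12 = 4.240 m
P_cr = π²EI / L_e² = π² × 120×10⁹ × 4.048×10^-6 / 4.240² = 2.667×10^5 N

P_cr ≈ 267 kN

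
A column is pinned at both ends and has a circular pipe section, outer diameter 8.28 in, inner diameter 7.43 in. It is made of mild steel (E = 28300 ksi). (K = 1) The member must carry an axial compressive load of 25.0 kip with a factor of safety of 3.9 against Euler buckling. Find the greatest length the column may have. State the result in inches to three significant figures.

L_max ≈ 482 in

d_o = 8.28 in, d_i = 7.43 in
I = π(d_o⁴ − d_i⁴)/64 = π(8.28⁴ − 7.430⁴)/64 = 81.13 in⁴
Required critical load P_cr = n·P = 3.9 × 25.0 = 97.50 kip = 9.750×10^4 lb
From P_cr = π²EI/(K·L)²:  L = (1/K)·√(π²EI/P_cr) = (1/1)·√(π²×2.83×10^7×81.13/9.750×10^4)
L = 482 in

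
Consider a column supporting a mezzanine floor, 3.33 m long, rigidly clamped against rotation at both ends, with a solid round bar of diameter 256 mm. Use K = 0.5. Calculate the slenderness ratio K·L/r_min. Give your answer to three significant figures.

λ ≈ 26.0

For a solid circle r = d/4 = 256/4 = 64.00 mm
L_e = K·L = 0.5 × 3.33 m = 1.665 m = 1665.0 mm
λ = L_e / r_min = 1665.0 / 64.00 = 26.0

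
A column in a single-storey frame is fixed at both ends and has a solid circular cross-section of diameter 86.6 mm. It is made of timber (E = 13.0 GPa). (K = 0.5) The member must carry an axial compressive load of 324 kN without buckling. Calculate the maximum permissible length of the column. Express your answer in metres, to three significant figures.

L_max ≈ 2.09 m

I = πd⁴/64 = π×86.6⁴/64 = 2.761×10^6 mm⁴
I = 2.761×10^-6 m⁴
At the buckling limit P_cr = P = 3.240×10^5 N
From P_cr = π²EI/(K·L)²:  L = (1/K)·√(π²EI/P_cr) = (1/0.5)·√(π²×1.30×10^10×2.761×10^-6/3.240×10^5)
L = 2.09 m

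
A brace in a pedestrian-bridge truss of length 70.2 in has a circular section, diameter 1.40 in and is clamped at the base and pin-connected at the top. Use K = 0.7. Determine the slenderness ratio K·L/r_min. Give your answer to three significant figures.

I = πd⁴/64 = π×1.40⁴/64 = 0.1886 in⁴
A = 1.539 in²;  r_min = √(I/A) = √(0.1886/1.539) = 0.3500 in
L_e = K·L = 0.7 × 70.2 = 49.14 in
λ = L_e / r_min = 49.140 / 0.3500 = 140

λ ≈ 140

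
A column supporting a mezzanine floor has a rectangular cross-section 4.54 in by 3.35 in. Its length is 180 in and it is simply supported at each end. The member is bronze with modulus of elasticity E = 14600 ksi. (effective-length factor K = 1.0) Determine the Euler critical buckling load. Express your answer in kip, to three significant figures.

Buckling occurs about the weak axis: I_min = h·b³/12 with b = 3.35 in (the shorter side).
I_min = 4.54×3.35³/12 = 14.22 in⁴
Effective length L_e = K·L = 1 × 180 = 180.0 in
P_cr = π²EI / L_e² = π² × 14600×10³ × 14.22 / 180.0² = 6.326×10^4 lb

P_cr ≈ 63.3 kip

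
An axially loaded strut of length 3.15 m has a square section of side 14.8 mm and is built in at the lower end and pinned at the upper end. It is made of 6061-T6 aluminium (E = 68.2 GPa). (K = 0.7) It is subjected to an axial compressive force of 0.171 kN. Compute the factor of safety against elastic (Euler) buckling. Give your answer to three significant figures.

I = a⁴/12 = 14.8⁴/12 = 3.998×10^3 mm⁴
I = 3.998×10^3 mm⁴ = 3.998×10^-9 m⁴
Effective length L_e = K·L = 0.7 × 3.15 = 2.205 m
P_cr = π²EI / L_e² = π² × 68.2×10⁹ × 3.998×10^-9 / 2.205² = 553.5 N
Factor of safety n = P_cr / P = 0.55352 / 0.171 = 3.24

n ≈ 3.24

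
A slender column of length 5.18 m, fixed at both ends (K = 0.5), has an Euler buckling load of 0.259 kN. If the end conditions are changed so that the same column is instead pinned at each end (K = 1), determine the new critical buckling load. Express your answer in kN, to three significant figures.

P_cr ≈ 0.0648 kN

P_cr ∝ 1/K², so P_cr,new = P_cr,old × (K_old/K_new)² = 0.259 × (0.5/1)²
= 0.259 × 0.2500 = 0.0648 kN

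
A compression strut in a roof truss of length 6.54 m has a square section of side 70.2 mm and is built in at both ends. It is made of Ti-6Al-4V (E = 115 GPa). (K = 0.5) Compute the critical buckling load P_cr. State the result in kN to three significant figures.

I = a⁴/12 = 70.2⁴/12 = 2.024×10^6 mm⁴
I = 2.024×10^6 mm⁴ = 2.024×10^-6 m⁴
Effective length L_e = K·L = 0.5 × 6.54 = 3.270 m
P_cr = π²EI / L_e² = π² × 115×10⁹ × 2.024×10^-6 / 3.270² = 2.148×10^5 N

P_cr ≈ 215 kN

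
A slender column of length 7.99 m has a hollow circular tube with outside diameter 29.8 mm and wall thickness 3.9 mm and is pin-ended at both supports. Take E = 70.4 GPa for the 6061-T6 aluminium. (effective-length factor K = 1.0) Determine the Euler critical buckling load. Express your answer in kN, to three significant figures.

P_cr ≈ 0.296 kN

Inner diameter d_i = 29.8 − 2×3.9 = 22.00 mm
I = π(d_o⁴ − d_i⁴)/64 = π(29.8⁴ − 22.00⁴)/64 = 2.721×10^4 mm⁴
I = 2.721×10^4 mm⁴ = 2.721×10^-8 m⁴
Effective length L_e = K·L = 1 × 7.99 = 7.990 m
P_cr = π²EI / L_e² = π² × 70.4×10⁹ × 2.721×10^-8 / 7.990² = 296.2 N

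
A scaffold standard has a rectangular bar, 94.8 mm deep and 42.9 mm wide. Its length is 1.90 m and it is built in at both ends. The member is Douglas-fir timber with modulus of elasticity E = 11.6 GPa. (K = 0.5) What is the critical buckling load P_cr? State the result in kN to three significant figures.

Buckling occurs about the weak axis: I_min = h·b³/12 with b = 42.9 mm (the shorter side).
I_min = 94.8×42.9³/12 = 6.237×10^5 mm⁴
I = 6.237×10^5 mm⁴ = 6.237×10^-7 m⁴
Effective length L_e = K·L = 0.5 × 1.90 = 0.9500 m
P_cr = π²EI / L_e² = π² × 11.6×10⁹ × 6.237×10^-7 / 0.9500² = 7.912×10^4 N

P_cr ≈ 79.1 kN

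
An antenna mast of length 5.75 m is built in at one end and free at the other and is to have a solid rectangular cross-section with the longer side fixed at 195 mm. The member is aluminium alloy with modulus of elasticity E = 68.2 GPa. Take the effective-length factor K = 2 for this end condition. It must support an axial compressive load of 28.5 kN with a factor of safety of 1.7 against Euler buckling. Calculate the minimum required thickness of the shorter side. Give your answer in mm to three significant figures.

b ≈ 83.7 mm

Required P_cr = n·P = 1.7 × 28.5 = 48.45 kN
L_e = K·L = 2 × 5.75 = 11.50 m
Required I = P_cr·L_e²/(π²E) = 4.845×10^4 × 11.50² / (π² × 6.82×10^10) = 9.519×10^-6 m⁴
I_req = 9.519×10^6 mm⁴
Rectangle, weak axis: I_min = h·b³/12 with h = 195 mm fixed  ⇒  b = (12I/h)^(1/3) = 83.7 mm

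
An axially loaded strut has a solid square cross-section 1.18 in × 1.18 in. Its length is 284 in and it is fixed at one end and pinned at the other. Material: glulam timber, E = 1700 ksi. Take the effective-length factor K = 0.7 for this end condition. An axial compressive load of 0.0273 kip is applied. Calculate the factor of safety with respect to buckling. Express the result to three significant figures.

n ≈ 2.51

I = a⁴/12 = 1.18⁴/12 = 0.1616 in⁴
Effective length L_e = K·L = 0.7 × 284 = 198.8 in
P_cr = π²EI / L_e² = π² × 1700×10³ × 0.1616 / 198.8² = 68.59 lb
Factor of safety n = P_cr / P = 0.068590 / 0.0273 = 2.51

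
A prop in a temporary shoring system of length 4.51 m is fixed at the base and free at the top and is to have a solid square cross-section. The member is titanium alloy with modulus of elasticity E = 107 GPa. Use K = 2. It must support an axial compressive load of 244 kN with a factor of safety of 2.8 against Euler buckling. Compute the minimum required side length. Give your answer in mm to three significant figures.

a ≈ 159 mm

Required P_cr = n·P = 2.8 × 244 = 683.2 kN
L_e = K·L = 2 × 4.51 = 9.020 m
Required I = P_cr·L_e²/(π²E) = 6.832×10^5 × 9.020² / (π² × 1.07×10^11) = 5.264×10^-5 m⁴
I_req = 5.264×10^7 mm⁴
Solid square: I = a⁴/12  ⇒  a = (12I)^(1/4) = (12×5.264×10^7)^(1/4) = 159 mm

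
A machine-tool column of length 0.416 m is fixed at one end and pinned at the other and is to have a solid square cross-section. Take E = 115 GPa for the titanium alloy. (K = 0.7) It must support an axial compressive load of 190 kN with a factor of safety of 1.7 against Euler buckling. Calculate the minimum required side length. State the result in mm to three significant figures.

Required P_cr = n·P = 1.7 × 190 = 323.0 kN
L_e = K·L = 0.7 × 0.416 = 0.2912 m
Required I = P_cr·L_e²/(π²E) = 3.230×10^5 × 0.2912² / (π² × 1.15×10^11) = 2.413×10^-8 m⁴
I_req = 2.413×10^4 mm⁴
Solid square: I = a⁴/12  ⇒  a = (12I)^(1/4) = (12×2.413×10^4)^(1/4) = 23.2 mm

a ≈ 23.2 mm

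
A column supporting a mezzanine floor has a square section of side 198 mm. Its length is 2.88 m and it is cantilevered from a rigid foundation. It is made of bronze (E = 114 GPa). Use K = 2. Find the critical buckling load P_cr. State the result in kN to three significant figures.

P_cr ≈ 4340 kN

I = a⁴/12 = 198⁴/12 = 1.281×10^8 mm⁴
I = 1.281×10^8 mm⁴ = 1.281×10^-4 m⁴
Effective length L_e = K·L = 2 × 2.88 = 5.760 m
P_cr = π²EI / L_e² = π² × 114×10⁹ × 1.281×10^-4 / 5.760² = 4.343×10^6 N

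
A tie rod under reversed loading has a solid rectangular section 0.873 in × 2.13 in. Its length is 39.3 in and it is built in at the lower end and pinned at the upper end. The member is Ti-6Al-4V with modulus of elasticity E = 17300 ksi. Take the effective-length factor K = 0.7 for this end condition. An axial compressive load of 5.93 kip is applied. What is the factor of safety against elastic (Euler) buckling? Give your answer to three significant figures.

Buckling occurs about the weak axis: I_min = h·b³/12 with b = 0.873 in (the shorter side).
I_min = 2.13×0.873³/12 = 0.1181 in⁴
Effective length L_e = K·L = 0.7 × 39.3 = 27.51 in
P_cr = π²EI / L_e² = π² × 17300×10³ × 0.1181 / 27.51² = 2.664×10^4 lb
Factor of safety n = P_cr / P = 26.644 / 5.93 = 4.49

n ≈ 4.49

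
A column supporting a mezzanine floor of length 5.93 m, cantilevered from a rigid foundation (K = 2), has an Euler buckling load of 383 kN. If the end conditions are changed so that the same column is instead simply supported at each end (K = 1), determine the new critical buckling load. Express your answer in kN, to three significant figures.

P_cr ∝ 1/K², so P_cr,new = P_cr,old × (K_old/K_new)² = 383 × (2/1)²
= 383 × 4.000 = 1530 kN

P_cr ≈ 1530 kN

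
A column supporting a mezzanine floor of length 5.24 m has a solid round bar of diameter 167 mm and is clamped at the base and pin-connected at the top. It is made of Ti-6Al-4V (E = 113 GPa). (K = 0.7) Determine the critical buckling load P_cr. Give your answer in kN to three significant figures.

P_cr ≈ 3160 kN

I = πd⁴/64 = π×167⁴/64 = 3.818×10^7 mm⁴
I = 3.818×10^7 mm⁴ = 3.818×10^-5 m⁴
Effective length L_e = K·L = 0.7 × 5.24 = 3.668 m
P_cr = π²EI / L_e² = π² × 113×10⁹ × 3.818×10^-5 / 3.668² = 3.165×10^6 N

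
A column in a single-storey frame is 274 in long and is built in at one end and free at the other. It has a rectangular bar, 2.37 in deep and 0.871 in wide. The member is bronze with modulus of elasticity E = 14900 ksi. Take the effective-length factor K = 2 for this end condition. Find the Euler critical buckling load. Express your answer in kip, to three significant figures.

Buckling occurs about the weak axis: I_min = h·b³/12 with b = 0.871 in (the shorter side).
I_min = 2.37×0.871³/12 = 0.1305 in⁴
Effective length L_e = K·L = 2 × 274 = 548.0 in
P_cr = π²EI / L_e² = π² × 14900×10³ × 0.1305 / 548.0² = 63.91 lb

P_cr ≈ 0.0639 kip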